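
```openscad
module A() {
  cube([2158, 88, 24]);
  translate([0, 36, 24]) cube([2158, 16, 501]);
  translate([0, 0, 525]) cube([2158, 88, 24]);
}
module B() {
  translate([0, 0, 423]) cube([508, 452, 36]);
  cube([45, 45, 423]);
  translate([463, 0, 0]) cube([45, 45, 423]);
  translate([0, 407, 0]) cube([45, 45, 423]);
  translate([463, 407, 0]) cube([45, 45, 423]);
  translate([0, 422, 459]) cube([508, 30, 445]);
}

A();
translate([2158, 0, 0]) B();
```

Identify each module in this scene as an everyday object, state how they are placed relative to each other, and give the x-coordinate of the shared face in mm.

The I-beam's +x face and the chair's −x face are both at x = 2158 mm.

A is an I-beam. B is a chair. The chair is against the I-beam's +x side, with their −y faces flush. The x-coordinate of the shared face is 2158 mm.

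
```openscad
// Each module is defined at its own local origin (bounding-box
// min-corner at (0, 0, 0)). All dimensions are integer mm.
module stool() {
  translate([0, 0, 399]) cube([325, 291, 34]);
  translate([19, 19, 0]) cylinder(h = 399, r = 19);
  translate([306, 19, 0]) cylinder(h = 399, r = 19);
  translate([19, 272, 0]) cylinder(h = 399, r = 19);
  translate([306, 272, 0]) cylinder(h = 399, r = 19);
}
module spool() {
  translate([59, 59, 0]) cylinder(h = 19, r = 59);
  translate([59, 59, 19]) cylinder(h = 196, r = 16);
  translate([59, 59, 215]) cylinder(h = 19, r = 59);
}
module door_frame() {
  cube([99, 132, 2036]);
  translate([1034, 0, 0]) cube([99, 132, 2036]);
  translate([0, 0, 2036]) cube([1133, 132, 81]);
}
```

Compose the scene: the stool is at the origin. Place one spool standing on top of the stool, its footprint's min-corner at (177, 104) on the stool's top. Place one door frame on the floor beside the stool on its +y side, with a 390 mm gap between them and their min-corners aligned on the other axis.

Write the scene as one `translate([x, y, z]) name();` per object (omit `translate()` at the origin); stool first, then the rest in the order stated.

stool();
translate([177, 104, 433]) spool();
translate([0, 681, 0]) door_frame();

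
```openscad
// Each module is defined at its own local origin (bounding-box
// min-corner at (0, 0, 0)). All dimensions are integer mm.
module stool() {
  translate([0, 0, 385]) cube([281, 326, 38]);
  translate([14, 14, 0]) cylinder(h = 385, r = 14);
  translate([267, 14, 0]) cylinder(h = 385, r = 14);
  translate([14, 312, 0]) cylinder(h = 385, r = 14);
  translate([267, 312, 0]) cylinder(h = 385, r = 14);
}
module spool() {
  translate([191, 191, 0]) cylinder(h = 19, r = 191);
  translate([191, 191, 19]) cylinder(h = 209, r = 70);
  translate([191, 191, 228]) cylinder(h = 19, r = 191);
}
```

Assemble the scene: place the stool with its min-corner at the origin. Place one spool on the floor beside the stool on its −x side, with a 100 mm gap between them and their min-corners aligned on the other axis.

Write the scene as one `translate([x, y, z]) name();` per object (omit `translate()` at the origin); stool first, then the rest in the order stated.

stool();
translate([-482, 0, 0]) spool();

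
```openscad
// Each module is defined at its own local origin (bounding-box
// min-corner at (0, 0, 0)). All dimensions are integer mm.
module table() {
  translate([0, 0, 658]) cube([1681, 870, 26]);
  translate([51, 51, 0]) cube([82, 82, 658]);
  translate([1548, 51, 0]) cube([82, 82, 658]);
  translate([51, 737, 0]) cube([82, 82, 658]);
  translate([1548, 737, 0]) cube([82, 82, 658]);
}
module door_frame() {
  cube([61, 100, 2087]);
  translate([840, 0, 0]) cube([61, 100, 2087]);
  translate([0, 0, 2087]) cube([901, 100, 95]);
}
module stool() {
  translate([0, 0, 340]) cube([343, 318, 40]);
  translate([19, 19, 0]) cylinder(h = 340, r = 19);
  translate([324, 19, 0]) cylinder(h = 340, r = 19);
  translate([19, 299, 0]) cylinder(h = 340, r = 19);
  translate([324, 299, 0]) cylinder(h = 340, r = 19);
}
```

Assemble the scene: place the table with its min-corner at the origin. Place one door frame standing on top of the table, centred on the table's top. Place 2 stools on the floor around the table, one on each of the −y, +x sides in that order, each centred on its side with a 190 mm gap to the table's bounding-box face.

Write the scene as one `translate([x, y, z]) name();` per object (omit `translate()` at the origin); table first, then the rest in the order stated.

table();
translate([390, 385, 684]) door_frame();
translate([669, -508, 0]) stool();
translate([1871, 276, 0]) stool();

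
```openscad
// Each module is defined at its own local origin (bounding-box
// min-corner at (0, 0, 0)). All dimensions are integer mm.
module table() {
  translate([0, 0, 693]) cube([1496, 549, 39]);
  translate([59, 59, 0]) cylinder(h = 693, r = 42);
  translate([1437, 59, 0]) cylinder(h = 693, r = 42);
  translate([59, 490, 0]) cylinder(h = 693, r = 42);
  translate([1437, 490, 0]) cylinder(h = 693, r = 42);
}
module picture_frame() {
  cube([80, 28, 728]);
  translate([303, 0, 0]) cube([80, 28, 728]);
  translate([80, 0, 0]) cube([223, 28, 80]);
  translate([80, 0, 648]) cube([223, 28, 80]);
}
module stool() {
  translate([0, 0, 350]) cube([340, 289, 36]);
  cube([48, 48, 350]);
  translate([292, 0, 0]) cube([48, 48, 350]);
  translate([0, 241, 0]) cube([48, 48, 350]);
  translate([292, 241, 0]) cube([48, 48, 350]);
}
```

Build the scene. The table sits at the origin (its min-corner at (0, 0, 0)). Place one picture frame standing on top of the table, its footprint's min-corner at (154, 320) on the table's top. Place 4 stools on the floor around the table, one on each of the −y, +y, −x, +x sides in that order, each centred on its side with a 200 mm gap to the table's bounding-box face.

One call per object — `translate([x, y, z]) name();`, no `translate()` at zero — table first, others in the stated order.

table();
translate([154, 320, 732]) picture_frame();
translate([578, -489, 0]) stool();
translate([578, 749, 0]) stool();
translate([-540, 130, 0]) stool();
translate([1696, 130, 0]) stool();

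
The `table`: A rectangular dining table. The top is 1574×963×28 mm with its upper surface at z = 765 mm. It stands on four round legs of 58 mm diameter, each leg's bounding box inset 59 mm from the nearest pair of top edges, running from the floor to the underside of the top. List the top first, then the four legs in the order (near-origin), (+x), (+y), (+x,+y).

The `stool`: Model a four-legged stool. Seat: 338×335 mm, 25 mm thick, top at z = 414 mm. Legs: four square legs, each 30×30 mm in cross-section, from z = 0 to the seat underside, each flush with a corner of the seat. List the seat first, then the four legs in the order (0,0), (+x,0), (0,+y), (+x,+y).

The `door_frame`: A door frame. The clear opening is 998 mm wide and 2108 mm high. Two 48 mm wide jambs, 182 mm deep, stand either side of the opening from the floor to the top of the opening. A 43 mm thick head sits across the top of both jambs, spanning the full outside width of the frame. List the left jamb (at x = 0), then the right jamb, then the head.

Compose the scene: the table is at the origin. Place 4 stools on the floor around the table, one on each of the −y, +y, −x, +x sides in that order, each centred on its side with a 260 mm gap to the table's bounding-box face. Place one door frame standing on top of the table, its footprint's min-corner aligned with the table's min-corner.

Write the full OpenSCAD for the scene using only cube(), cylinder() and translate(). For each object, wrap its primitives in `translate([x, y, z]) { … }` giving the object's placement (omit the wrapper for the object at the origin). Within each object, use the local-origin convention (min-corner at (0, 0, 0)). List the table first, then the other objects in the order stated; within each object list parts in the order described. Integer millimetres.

translate([0, 0, 737]) cube([1574, 963, 28]);
translate([88, 88, 0]) cylinder(h = 737, r = 29);
translate([1486, 88, 0]) cylinder(h = 737, r = 29);
translate([88, 875, 0]) cylinder(h = 737, r = 29);
translate([1486, 875, 0]) cylinder(h = 737, r = 29);
translate([618, -595, 0]) {
  translate([0, 0, 389]) cube([338, 335, 25]);
  cube([30, 30, 389]);
  translate([308, 0, 0]) cube([30, 30, 389]);
  translate([0, 305, 0]) cube([30, 30, 389]);
  translate([308, 305, 0]) cube([30, 30, 389]);
}
translate([618, 1223, 0]) {
  translate([0, 0, 389]) cube([338, 335, 25]);
  cube([30, 30, 389]);
  translate([308, 0, 0]) cube([30, 30, 389]);
  translate([0, 305, 0]) cube([30, 30, 389]);
  translate([308, 305, 0]) cube([30, 30, 389]);
}
translate([-598, 314, 0]) {
  translate([0, 0, 389]) cube([338, 335, 25]);
  cube([30, 30, 389]);
  translate([308, 0, 0]) cube([30, 30, 389]);
  translate([0, 305, 0]) cube([30, 30, 389]);
  translate([308, 305, 0]) cube([30, 30, 389]);
}
translate([1834, 314, 0]) {
  translate([0, 0, 389]) cube([338, 335, 25]);
  cube([30, 30, 389]);
  translate([308, 0, 0]) cube([30, 30, 389]);
  translate([0, 305, 0]) cube([30, 30, 389]);
  translate([308, 305, 0]) cube([30, 30, 389]);
}
translate([0, 0, 765]) {
  cube([48, 182, 2108]);
  translate([1046, 0, 0]) cube([48, 182, 2108]);
  translate([0, 0, 2108]) cube([1094, 182, 43]);
}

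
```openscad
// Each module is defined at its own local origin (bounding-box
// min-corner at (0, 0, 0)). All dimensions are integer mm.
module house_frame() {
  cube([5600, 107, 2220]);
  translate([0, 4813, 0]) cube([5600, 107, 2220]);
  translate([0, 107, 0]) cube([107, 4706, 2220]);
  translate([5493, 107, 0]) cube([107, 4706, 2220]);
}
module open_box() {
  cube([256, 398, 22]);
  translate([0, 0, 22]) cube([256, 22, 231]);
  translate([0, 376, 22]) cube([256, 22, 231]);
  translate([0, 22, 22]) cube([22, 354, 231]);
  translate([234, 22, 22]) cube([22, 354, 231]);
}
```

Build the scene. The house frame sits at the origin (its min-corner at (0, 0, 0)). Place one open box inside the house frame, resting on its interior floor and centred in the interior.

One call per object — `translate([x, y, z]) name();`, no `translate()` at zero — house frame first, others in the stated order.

house_frame();
translate([2672, 2261, 0]) open_box();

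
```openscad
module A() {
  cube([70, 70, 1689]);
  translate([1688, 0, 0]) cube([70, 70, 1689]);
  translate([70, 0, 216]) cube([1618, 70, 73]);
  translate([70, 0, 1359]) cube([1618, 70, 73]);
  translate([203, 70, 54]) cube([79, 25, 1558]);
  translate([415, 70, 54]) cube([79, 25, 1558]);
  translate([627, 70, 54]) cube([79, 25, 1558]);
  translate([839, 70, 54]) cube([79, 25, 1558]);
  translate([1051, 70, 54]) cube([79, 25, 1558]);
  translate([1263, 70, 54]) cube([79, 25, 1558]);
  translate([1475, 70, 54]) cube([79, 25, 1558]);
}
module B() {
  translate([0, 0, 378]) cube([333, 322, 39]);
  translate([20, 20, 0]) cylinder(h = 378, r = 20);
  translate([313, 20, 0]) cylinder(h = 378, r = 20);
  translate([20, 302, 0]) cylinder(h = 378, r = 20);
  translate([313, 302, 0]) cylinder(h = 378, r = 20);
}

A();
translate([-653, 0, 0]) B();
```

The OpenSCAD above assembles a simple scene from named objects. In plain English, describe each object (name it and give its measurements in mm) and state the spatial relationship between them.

A is a fence section. Two 70×70 mm posts, 1689 mm tall, stand on the floor with a clear span of 1618 mm between their inner faces. Two horizontal rails of 70×73 mm section span the gap between the posts with their undersides at z = 216 mm and z = 1359 mm, flush with the posts' −y face. 7 pickets, each 79 mm wide, 25 mm thick and 1558 mm tall, are fixed to the +y face of the rails with their bottoms at z = 54 mm, evenly spaced across the span with equal gaps (rounded down to the nearest mm) at the −x end and between each pair — any rounding remainder accumulates at the +x end.

B is a four-legged stool. The seat is 333×322 mm, 39 mm thick, top at z = 417 mm. It stands on four round legs, each 40 mm in diameter, from z = 0 to the seat underside, each leg's axis is inset half a diameter from the nearest pair of seat edges (so the leg's bounding box is flush with the corner).

The stool is on the floor beside the fence section on its −x side.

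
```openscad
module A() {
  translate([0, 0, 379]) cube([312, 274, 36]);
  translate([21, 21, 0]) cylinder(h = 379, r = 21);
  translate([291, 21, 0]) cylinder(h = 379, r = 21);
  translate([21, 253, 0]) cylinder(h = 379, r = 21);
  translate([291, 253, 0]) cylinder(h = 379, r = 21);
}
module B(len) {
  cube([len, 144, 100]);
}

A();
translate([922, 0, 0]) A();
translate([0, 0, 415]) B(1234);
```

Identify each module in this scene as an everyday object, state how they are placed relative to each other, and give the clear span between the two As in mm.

A is a stool. B is a beam. A beam spans the tops of two stools. The clear span between the two stools is 610 mm.

Second stool starts at x = 922; first ends at x = 312; clear span = 922 − 312 = 610 mm.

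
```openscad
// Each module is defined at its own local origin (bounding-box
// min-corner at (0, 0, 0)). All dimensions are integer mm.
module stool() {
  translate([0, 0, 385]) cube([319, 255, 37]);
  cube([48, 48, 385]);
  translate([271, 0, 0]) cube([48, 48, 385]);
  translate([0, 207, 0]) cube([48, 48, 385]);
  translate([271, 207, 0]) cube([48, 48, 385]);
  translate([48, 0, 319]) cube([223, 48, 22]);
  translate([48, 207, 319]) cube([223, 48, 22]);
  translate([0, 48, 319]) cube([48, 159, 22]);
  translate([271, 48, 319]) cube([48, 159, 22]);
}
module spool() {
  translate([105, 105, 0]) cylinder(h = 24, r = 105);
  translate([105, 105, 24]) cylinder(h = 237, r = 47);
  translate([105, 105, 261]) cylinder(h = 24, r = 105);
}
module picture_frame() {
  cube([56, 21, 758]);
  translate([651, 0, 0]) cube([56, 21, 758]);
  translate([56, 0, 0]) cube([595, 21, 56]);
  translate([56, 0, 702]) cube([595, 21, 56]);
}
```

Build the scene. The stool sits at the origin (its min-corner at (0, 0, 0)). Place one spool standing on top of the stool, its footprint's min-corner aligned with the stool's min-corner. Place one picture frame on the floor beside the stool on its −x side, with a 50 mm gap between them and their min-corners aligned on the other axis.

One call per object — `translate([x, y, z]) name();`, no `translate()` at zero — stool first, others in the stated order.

stool();
translate([0, 0, 422]) spool();
translate([-757, 0, 0]) picture_frame();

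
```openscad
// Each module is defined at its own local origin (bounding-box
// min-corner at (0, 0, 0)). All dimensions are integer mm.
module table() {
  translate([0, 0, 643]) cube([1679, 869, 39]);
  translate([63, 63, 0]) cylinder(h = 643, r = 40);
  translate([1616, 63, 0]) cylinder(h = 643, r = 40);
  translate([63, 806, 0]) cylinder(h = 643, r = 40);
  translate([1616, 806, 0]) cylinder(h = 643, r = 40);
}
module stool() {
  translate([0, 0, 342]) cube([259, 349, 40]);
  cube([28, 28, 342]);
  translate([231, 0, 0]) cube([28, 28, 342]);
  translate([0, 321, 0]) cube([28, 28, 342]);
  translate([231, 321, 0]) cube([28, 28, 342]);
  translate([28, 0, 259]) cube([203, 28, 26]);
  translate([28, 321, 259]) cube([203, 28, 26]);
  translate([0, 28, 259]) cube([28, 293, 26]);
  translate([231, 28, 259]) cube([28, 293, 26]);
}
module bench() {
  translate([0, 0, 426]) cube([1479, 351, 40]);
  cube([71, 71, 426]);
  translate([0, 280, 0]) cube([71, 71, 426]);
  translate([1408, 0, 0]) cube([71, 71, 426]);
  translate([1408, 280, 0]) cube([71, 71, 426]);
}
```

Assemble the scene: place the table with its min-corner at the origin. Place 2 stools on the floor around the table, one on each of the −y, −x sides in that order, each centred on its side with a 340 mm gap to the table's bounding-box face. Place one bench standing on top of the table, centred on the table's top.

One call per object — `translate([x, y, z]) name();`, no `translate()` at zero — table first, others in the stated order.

table();
translate([710, -689, 0]) stool();
translate([-599, 260, 0]) stool();
translate([100, 259, 682]) bench();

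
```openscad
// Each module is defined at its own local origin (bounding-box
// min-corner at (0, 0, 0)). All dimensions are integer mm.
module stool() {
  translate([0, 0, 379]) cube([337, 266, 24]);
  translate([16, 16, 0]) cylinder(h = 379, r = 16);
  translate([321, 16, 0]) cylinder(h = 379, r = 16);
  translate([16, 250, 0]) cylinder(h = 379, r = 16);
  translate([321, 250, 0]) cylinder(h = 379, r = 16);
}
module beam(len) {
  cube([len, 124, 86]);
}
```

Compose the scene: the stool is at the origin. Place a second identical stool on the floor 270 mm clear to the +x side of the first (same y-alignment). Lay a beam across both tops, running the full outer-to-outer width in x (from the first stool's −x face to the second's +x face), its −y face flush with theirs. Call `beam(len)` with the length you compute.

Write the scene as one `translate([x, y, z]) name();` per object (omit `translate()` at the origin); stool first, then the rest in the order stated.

stool();
translate([607, 0, 0]) stool();
translate([0, 0, 403]) beam(944);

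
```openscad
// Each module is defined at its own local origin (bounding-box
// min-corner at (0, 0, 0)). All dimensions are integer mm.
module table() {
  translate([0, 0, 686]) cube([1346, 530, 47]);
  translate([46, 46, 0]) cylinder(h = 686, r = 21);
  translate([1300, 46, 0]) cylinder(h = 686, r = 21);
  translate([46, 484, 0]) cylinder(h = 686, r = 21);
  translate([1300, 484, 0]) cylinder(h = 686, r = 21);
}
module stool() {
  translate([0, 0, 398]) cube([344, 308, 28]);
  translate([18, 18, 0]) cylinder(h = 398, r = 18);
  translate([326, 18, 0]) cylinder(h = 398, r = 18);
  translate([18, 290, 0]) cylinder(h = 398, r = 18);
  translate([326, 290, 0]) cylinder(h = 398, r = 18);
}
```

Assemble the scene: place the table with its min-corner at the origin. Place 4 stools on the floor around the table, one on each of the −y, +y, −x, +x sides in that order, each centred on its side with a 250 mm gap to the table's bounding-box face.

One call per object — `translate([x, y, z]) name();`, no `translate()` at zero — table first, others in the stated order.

table();
translate([501, -558, 0]) stool();
translate([501, 780, 0]) stool();
translate([-594, 111, 0]) stool();
translate([1596, 111, 0]) stool();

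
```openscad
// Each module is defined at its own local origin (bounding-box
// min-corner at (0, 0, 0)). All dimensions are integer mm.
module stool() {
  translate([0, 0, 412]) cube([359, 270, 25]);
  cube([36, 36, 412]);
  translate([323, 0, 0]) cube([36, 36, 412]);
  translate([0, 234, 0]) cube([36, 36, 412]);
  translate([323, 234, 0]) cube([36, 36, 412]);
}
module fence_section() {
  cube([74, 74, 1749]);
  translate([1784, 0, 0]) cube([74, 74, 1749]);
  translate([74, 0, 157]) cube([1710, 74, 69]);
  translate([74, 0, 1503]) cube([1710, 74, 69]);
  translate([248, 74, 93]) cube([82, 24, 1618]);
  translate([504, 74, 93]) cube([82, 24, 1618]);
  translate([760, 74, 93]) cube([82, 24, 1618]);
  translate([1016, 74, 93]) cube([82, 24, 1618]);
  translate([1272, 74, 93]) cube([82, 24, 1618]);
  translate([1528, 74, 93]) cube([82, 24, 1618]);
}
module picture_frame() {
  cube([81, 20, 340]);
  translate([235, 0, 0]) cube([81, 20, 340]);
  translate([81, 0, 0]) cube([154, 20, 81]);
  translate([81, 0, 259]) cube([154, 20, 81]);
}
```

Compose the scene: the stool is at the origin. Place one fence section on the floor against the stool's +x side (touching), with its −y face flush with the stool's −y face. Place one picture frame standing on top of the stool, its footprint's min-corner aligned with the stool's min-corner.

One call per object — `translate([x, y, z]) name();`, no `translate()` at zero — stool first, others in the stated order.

stool();
translate([359, 0, 0]) fence_section();
translate([0, 0, 437]) picture_frame();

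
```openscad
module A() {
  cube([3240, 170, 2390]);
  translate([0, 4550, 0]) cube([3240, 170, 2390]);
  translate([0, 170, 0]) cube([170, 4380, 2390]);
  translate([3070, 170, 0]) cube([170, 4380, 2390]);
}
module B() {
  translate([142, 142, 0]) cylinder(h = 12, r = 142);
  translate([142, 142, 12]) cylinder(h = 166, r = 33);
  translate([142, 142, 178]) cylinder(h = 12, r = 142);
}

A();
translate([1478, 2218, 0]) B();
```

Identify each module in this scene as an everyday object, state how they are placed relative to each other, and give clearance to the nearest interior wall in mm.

Clearances: x = 1308, y = 2048; minimum 1308 mm.

A is a house frame. B is a spool. The spool sits inside the house frame, centred. The clearance to the nearest interior wall is 1308 mm.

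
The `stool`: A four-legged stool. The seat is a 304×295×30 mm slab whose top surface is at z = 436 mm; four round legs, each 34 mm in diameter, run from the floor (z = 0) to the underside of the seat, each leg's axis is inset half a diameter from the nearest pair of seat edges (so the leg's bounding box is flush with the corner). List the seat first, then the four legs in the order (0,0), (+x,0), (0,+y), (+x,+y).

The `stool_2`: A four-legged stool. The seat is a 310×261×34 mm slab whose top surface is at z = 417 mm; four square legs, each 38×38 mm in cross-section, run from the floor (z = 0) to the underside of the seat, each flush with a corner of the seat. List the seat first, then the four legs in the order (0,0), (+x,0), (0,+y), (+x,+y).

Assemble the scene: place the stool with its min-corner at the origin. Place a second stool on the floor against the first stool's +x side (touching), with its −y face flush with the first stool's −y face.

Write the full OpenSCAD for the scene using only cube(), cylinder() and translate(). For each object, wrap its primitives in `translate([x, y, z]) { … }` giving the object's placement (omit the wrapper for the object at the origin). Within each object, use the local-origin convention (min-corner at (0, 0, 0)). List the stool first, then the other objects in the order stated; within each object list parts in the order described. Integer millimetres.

translate([0, 0, 406]) cube([304, 295, 30]);
translate([17, 17, 0]) cylinder(h = 406, r = 17);
translate([287, 17, 0]) cylinder(h = 406, r = 17);
translate([17, 278, 0]) cylinder(h = 406, r = 17);
translate([287, 278, 0]) cylinder(h = 406, r = 17);
translate([304, 0, 0]) {
  translate([0, 0, 383]) cube([310, 261, 34]);
  cube([38, 38, 383]);
  translate([272, 0, 0]) cube([38, 38, 383]);
  translate([0, 223, 0]) cube([38, 38, 383]);
  translate([272, 223, 0]) cube([38, 38, 383]);
}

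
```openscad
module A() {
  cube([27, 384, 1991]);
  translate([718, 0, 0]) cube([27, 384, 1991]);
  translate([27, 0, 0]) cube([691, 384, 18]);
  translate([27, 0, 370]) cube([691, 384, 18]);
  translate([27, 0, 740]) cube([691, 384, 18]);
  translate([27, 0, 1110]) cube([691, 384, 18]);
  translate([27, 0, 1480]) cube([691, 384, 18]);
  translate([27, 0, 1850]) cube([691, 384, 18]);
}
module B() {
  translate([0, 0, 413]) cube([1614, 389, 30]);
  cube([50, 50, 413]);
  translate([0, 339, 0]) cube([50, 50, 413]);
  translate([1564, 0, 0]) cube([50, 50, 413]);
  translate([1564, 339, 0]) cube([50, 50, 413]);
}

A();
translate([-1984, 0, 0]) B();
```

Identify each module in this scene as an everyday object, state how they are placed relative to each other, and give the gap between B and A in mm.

A is a bookshelf. B is a bench. The bench is on the floor beside the bookshelf on its −x side. The gap between the bench and the bookshelf is 370 mm.

The bench's nearest face is 370 mm from the bookshelf's −x face.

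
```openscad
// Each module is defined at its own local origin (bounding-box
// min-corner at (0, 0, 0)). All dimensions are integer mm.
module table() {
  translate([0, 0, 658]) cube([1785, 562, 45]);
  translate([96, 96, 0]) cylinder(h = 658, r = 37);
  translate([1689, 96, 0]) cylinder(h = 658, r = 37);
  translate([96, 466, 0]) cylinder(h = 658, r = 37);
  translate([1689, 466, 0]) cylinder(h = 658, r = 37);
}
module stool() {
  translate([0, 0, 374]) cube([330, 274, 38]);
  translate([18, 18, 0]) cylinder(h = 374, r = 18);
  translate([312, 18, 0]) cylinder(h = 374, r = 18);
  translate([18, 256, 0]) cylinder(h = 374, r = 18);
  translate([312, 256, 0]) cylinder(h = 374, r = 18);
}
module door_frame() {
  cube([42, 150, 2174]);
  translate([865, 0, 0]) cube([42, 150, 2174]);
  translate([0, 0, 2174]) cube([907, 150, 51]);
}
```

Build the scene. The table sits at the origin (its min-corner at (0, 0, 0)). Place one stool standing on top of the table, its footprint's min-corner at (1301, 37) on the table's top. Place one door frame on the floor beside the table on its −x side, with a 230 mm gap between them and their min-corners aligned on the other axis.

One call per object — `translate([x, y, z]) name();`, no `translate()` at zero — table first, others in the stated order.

table();
translate([1301, 37, 703]) stool();
translate([-1137, 0, 0]) door_frame();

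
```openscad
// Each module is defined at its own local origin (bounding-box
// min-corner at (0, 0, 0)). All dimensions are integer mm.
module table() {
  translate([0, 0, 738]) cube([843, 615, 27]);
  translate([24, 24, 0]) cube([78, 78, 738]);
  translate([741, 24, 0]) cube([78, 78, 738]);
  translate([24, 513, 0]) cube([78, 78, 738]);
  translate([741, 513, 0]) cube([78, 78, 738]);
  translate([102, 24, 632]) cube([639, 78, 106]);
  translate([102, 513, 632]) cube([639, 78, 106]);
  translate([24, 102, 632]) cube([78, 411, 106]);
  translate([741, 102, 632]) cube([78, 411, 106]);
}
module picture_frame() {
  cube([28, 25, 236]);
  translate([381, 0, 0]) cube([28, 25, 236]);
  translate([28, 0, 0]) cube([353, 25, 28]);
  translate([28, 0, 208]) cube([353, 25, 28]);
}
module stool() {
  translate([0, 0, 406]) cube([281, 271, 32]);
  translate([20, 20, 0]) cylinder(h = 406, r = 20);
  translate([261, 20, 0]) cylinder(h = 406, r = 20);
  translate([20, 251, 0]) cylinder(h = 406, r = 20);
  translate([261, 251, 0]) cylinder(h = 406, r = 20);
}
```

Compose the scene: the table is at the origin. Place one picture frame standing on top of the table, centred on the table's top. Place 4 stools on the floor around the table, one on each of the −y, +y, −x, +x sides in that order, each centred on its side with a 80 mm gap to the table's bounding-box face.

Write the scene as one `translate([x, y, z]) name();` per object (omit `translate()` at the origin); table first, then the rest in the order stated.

table();
translate([217, 295, 765]) picture_frame();
translate([281, -351, 0]) stool();
translate([281, 695, 0]) stool();
translate([-361, 172, 0]) stool();
translate([923, 172, 0]) stool();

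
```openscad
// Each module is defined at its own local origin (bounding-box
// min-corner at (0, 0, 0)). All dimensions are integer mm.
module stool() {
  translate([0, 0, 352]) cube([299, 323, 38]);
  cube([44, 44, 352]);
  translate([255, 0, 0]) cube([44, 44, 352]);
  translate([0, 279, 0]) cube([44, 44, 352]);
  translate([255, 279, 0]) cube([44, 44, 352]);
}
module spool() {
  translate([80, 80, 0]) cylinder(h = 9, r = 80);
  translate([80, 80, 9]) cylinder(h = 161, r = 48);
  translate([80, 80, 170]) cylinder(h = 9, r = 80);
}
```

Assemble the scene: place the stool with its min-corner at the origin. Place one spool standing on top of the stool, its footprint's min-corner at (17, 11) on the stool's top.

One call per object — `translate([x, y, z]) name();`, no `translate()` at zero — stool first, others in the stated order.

stool();
translate([17, 11, 390]) spool();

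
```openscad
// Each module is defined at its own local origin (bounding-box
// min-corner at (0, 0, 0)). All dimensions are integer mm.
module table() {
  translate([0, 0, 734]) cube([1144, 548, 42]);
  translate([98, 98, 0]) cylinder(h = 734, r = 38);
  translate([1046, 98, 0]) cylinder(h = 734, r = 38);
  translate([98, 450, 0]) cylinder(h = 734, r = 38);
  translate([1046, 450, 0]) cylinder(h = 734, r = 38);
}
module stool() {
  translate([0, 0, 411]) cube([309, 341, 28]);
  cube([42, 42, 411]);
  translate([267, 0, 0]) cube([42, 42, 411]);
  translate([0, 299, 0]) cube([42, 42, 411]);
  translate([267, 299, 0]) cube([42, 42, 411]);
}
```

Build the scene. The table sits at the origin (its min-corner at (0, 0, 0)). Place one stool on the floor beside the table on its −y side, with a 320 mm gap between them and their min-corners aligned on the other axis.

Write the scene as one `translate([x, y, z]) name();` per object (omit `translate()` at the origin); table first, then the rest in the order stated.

table();
translate([0, -661, 0]) stool();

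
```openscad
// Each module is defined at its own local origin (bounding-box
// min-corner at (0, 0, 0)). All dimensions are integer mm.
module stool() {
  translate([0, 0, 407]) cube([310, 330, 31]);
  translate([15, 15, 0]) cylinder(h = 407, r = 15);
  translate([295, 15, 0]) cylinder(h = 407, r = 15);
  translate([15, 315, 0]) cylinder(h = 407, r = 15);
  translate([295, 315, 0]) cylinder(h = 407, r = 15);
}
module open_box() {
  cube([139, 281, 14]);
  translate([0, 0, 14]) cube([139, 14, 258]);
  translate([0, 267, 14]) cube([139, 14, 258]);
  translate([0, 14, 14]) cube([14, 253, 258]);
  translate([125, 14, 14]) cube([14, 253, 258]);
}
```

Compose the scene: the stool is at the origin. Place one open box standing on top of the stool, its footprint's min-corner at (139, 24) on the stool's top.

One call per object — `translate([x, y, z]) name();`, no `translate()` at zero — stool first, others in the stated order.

stool();
translate([139, 24, 438]) open_box();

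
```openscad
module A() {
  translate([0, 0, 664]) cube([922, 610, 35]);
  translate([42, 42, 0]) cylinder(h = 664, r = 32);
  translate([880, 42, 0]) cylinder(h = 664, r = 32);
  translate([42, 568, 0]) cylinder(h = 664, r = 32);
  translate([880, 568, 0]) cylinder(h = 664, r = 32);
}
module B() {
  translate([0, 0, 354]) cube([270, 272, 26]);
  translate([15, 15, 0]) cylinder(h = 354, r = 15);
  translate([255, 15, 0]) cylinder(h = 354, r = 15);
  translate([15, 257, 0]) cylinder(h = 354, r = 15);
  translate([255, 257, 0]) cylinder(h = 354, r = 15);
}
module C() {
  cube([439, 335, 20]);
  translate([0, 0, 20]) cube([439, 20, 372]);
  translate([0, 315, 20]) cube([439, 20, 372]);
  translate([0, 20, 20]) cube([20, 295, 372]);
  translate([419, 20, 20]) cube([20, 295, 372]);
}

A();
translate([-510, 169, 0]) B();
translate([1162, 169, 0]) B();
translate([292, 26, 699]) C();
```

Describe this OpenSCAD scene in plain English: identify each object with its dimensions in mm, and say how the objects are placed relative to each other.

A is a rectangular dining table. The top is 922×610×35 mm with its upper surface at z = 699 mm. It stands on four round legs of 64 mm diameter, each leg's bounding box inset 10 mm from the nearest pair of top edges, running from the floor to the underside of the top.

B is a four-legged stool. The seat is a 270×272×26 mm slab whose top surface is at z = 380 mm; four round legs, each 30 mm in diameter, run from the floor (z = 0) to the underside of the seat, each leg's axis is inset half a diameter from the nearest pair of seat edges (so the leg's bounding box is flush with the corner).

C is an open storage box with external size 439×335×392 mm and wall thickness 20 mm (the base is also 20 mm thick). The base covers the whole footprint; the four walls stand on the base, with the y-facing walls full-width and the x-facing walls fitting between their inner faces.

Two stools sit around the table at the −x, +x sides. The open box is on top of the table.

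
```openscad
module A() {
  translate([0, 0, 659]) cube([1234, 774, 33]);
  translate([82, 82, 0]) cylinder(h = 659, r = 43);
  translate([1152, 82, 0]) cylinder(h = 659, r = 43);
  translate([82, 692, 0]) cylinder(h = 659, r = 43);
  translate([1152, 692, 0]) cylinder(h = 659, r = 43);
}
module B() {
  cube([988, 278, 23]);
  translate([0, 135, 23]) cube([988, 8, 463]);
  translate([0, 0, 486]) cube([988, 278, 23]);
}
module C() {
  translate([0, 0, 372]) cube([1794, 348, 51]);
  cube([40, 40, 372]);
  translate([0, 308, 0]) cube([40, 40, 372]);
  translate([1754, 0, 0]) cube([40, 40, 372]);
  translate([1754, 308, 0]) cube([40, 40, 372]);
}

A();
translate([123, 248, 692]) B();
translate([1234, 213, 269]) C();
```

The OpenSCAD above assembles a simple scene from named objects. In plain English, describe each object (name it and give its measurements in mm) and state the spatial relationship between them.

A is a rectangular dining table. The top is 1234×774×33 mm with its upper surface at z = 692 mm. It stands on four round legs of 86 mm diameter, each leg's bounding box inset 39 mm from the nearest pair of top edges, running from the floor to the underside of the top.

B is an I-beam lying along x, 988 mm long. Overall section height 509 mm. Two flanges 278 mm wide (y) and 23 mm thick, one on the floor and one at the top; a web 8 mm thick runs between them, centred on the flange width.

C is a bench: a 1794×348 mm seat slab, 51 mm thick, top at z = 423 mm, on four 40×40 mm square legs flush with the seat corners and standing on z = 0.

The I-beam is on top of the table, centred. The bench is beside the table with their tops flush at z = 692.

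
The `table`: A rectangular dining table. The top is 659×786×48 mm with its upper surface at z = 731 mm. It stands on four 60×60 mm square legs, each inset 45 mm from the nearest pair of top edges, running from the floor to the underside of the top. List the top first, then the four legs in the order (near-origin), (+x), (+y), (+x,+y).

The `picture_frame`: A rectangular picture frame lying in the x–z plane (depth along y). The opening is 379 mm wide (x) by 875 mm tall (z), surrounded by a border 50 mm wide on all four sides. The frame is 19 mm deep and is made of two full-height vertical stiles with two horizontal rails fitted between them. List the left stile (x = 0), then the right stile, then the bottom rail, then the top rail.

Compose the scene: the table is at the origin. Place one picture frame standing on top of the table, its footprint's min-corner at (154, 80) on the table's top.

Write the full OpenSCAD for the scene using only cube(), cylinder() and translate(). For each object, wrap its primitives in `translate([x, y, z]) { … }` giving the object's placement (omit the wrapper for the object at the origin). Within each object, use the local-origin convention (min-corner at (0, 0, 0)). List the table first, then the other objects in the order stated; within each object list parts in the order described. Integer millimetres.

translate([0, 0, 683]) cube([659, 786, 48]);
translate([45, 45, 0]) cube([60, 60, 683]);
translate([554, 45, 0]) cube([60, 60, 683]);
translate([45, 681, 0]) cube([60, 60, 683]);
translate([554, 681, 0]) cube([60, 60, 683]);
translate([154, 80, 731]) {
  cube([50, 19, 975]);
  translate([429, 0, 0]) cube([50, 19, 975]);
  translate([50, 0, 0]) cube([379, 19, 50]);
  translate([50, 0, 925]) cube([379, 19, 50]);
}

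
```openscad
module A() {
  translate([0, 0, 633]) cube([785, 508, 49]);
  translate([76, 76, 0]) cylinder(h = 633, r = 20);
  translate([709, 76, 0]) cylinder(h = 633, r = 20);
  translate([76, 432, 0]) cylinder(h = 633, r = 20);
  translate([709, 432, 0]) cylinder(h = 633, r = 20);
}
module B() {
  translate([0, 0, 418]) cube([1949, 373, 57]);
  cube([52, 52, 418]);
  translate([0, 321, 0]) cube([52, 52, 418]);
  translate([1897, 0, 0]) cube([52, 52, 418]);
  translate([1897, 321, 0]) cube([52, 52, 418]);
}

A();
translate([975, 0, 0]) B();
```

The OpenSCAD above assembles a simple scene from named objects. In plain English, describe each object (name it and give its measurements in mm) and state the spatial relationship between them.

A is a rectangular dining table. The top is 785×508×49 mm with its upper surface at z = 682 mm. It stands on four round legs of 40 mm diameter, each leg's bounding box inset 56 mm from the nearest pair of top edges, running from the floor to the underside of the top.

B is a bench: a 1949×373 mm seat slab, 57 mm thick, top at z = 475 mm, on four 52×52 mm square legs flush with the seat corners and standing on z = 0.

The bench is on the floor beside the table on its +x side.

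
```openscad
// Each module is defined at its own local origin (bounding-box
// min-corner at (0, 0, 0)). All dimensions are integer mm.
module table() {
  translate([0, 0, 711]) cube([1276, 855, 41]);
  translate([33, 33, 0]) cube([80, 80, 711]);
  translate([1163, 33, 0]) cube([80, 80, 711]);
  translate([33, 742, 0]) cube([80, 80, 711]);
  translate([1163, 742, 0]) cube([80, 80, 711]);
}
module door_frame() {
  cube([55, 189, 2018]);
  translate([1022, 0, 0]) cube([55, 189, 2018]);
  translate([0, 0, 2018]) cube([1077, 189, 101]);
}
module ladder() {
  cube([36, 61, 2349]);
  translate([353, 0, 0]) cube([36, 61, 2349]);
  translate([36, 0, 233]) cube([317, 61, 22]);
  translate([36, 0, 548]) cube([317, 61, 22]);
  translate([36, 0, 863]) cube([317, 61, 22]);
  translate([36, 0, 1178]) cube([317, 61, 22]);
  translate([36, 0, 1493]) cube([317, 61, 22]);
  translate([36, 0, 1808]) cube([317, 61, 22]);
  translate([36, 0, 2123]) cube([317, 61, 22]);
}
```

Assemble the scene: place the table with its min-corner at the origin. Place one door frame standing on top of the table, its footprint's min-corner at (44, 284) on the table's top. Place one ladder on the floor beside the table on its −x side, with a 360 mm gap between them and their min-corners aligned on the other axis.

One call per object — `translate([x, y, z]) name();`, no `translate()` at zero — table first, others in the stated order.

table();
translate([44, 284, 752]) door_frame();
translate([-749, 0, 0]) ladder();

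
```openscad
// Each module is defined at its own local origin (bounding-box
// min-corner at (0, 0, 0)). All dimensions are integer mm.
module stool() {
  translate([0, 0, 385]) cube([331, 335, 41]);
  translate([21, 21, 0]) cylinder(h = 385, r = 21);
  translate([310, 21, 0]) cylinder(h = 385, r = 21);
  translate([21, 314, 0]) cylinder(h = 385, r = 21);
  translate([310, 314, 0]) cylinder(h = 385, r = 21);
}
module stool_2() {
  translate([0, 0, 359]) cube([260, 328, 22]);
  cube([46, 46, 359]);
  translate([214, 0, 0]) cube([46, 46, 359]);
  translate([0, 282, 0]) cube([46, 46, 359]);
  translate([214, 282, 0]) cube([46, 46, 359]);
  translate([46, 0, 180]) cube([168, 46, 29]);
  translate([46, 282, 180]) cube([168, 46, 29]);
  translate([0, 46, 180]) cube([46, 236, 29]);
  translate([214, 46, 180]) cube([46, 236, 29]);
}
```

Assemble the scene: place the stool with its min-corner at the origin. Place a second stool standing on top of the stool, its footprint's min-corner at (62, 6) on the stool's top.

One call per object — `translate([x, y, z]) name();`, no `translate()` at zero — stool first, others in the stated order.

stool();
translate([62, 6, 426]) stool_2();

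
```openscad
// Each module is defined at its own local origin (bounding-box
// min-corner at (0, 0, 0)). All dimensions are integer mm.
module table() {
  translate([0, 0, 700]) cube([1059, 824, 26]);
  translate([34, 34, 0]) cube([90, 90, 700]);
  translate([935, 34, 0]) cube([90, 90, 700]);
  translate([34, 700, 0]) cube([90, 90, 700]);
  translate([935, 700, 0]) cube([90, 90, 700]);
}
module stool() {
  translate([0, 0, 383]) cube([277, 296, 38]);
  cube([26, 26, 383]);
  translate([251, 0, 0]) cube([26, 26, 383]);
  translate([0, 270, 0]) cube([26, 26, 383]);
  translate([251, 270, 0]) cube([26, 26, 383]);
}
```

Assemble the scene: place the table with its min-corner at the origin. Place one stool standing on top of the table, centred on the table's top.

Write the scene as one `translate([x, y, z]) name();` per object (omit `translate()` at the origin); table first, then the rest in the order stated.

table();
translate([391, 264, 726]) stool();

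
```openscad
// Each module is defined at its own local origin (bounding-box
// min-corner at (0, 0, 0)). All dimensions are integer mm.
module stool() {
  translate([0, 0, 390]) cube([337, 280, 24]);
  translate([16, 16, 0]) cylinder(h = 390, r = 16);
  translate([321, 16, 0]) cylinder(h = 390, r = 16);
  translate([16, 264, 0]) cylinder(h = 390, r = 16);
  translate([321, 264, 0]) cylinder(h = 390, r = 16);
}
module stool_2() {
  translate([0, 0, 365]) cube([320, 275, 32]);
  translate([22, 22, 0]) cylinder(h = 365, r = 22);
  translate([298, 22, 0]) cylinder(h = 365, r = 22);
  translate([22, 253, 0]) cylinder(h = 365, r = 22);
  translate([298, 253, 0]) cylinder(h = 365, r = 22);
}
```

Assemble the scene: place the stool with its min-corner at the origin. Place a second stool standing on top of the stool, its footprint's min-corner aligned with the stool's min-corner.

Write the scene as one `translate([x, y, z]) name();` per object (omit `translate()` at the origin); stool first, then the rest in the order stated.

stool();
translate([0, 0, 414]) stool_2();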